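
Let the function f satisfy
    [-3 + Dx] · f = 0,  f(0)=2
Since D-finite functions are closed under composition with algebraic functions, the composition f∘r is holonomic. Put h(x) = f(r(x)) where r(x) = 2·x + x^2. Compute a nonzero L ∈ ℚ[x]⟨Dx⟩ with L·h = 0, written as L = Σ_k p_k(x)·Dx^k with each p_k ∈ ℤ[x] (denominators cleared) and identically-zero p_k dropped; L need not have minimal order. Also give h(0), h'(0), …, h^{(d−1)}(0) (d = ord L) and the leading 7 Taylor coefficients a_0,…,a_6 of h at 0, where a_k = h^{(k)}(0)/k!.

L = (-6 - 6·x) + Dx  (order 1).
h: a_k = 2, 12, 42, 108, 225, 1998/5, 3123/5, …
ICs: h(0) = 2.

f: a_k = 2, 6, 9, 9, 27/4, 81/20, 81/40, …
L₀ from L_f via x↦r, Dx↦r'^{-1}Dx.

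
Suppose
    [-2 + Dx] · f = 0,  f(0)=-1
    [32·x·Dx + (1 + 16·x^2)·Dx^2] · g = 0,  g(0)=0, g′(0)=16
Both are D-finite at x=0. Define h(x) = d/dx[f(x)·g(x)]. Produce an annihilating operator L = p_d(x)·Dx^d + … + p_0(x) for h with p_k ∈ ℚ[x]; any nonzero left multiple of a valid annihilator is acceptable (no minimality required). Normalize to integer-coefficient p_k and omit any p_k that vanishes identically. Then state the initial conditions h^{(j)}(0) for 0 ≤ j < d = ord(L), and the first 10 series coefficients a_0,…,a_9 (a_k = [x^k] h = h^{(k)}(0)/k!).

f: a_k = -1, -2, -2, -4/3, -2/3, -4/15, -4/45, -8/315, -2/315, -4/2835, …
g: a_k = 0, 16, 0, -256/3, 0, 4096/5, 0, -65536/7, 0, 1048576/9, …
Sym-product of L_f,L_g gives L₀ (≤ ord 2).
Derive L from L₀ (diff closure).
L = (-28 - 128·x + 1664·x^2 - 2048·x^3 + 1024·x^4) + (12 + 96·x - 896·x^2 + 1536·x^3 - 1024·x^4)·Dx + (1 - 16·x + 32·x^2 - 256·x^3 + 256·x^4)·Dx^2  (order 2).
h: a_k = -16, -64, 160, 1792/3, -3296, -27520/3, 816832/15, 44489728/315, -92914784/105, -6258266752/2835, …
ICs: h(0) = -16, h′(0) = -64.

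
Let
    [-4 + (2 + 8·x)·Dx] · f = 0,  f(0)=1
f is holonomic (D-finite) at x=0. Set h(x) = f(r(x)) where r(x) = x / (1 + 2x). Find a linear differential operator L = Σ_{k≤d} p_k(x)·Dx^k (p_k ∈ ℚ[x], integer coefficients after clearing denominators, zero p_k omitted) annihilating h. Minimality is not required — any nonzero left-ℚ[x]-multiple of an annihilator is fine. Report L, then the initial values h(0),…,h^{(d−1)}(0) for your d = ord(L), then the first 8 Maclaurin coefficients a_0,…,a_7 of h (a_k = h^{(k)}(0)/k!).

f: a_k = 1, 2, -2, 4, -10, 28, -84, 264, …
L₀ from L_f via x↦r, Dx↦r'^{-1}Dx.
L = -2 + (1 + 8·x + 12·x^2)·Dx  (order 1).
h: a_k = 1, 2, -6, 20, -74, 300, -1308, 6024, …
ICs: h(0) = 1.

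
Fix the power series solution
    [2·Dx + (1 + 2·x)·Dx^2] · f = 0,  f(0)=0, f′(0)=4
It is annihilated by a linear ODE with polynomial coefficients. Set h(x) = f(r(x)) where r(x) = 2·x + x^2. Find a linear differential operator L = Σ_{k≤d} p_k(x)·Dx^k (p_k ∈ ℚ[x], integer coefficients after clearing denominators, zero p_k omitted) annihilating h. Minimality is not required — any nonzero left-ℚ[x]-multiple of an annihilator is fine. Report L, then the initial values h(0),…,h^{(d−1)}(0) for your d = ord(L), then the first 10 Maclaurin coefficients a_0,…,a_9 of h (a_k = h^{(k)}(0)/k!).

L = (3 + 4·x + 2·x^2)·Dx + (1 + 5·x + 6·x^2 + 2·x^3)·Dx^2  (order 2).
h: a_k = 0, 8, -12, 80/3, -68, 928/5, -528, 10816/7, -4616, 126080/9, …
ICs: h(0) = 0, h′(0) = 8.

f: a_k = 0, 4, -4, 16/3, -8, 64/5, -64/3, 256/7, -64, 1024/9, …
L₀ from L_f via x↦r, Dx↦r'^{-1}Dx.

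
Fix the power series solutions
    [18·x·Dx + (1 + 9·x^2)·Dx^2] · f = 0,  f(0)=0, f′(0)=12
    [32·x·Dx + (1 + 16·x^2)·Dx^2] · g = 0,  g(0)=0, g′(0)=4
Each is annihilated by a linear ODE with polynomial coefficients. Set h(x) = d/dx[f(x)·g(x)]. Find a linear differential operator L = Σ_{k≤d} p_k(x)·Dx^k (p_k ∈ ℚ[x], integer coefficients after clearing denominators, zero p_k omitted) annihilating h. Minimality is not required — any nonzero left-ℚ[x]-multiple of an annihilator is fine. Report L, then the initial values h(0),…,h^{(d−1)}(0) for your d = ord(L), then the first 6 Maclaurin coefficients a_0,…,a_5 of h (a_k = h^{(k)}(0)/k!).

L = (-3456·x - 144000·x^3 - 1327104·x^5 + 4147200·x^7 + 71663616·x^9) + (-100 - 11532·x^2 - 259200·x^4 - 1161216·x^6 + 14515200·x^8 + 107495424·x^10)·Dx + (-200·x - 7880·x^3 - 86400·x^5 + 194112·x^7 + 8294400·x^9 + 35831808·x^11)·Dx^2 + (-1 - 50·x^2 - 769·x^4 + 110736·x^8 + 1036800·x^10 + 2985984·x^12)·Dx^3  (order 3).
h: a_k = 0, 96, 0, -1600, 0, 120096/5, …
ICs: h(0) = 0, h′(0) = 96, h′′(0) = 0.

f: a_k = 0, 12, 0, -36, 0, 972/5, …
g: a_k = 0, 4, 0, -64/3, 0, 1024/5, …
L₀ := L_f ⊗_s L_g (sym. prod.), ord ≤ 4.
Differentiate: ansatz ord ≤ ord L₀ ⇒ L.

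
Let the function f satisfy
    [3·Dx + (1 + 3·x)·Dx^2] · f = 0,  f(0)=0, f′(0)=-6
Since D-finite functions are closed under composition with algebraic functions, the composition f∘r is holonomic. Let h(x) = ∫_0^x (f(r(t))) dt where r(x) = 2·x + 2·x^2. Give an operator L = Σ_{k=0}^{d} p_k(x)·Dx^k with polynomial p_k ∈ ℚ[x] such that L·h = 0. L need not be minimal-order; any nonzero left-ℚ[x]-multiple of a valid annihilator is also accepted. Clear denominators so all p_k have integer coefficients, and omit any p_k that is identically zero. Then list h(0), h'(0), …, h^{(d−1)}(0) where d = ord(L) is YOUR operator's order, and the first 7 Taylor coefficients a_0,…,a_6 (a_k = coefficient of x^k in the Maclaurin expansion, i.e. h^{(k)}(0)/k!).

f: a_k = 0, -6, 9, -18, 81/2, -486/5, 243, …
f∘r: x↦r, Dx↦Dx/r' in L_f ⇒ L₀.
∫: right-multiply L₀ by Dx.
L = (4 + 12·x + 12·x^2)·Dx^2 + (1 + 8·x + 18·x^2 + 12·x^3)·Dx^3  (order 3).
h: a_k = 0, 0, -6, 8, -18, 252/5, -792/5, …
ICs: h(0) = 0, h′(0) = 0, h′′(0) = -12.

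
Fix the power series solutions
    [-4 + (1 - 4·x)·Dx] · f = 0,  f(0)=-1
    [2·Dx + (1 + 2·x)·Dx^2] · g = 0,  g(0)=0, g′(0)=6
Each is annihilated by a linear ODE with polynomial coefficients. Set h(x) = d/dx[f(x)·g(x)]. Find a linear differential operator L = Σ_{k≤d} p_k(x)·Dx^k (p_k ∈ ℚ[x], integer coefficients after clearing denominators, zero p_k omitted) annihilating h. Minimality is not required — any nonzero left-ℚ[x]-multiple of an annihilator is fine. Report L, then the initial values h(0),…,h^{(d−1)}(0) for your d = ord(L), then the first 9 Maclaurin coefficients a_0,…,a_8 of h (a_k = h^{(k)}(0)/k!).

f: a_k = -1, -4, -16, -64, -256, -1024, -4096, -16384, -65536, …
g: a_k = 0, 6, -6, 8, -12, 96/5, -32, 384/7, -96, …
Sym-product of L_f,L_g gives L₀ (≤ ord 2).
Derive L from L₀ (diff closure).
L = 32 + (8 + 40·x)·Dx + (-1 + 2·x + 8·x^2)·Dx^2  (order 2).
h: a_k = -6, -36, -240, -1232, -6256, -149184/5, -698112/5, -22312704/35, -100460928/35, …
ICs: h(0) = -6, h′(0) = -36.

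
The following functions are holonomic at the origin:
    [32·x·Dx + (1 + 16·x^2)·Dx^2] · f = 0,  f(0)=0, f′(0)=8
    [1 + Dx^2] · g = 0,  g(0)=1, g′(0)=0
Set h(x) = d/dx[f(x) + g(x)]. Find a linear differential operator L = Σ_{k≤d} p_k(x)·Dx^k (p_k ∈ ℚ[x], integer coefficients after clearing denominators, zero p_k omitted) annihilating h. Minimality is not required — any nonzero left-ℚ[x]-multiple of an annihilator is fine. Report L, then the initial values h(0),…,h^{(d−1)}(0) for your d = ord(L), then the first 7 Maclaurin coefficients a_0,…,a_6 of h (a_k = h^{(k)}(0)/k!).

f: a_k = 0, 8, 0, -128/3, 0, 2048/5, 0, …
g: a_k = 1, 0, -1/2, 0, 1/24, 0, -1/720, …
L₀ := lclm(L_f,L_g); ord L₀ ≤ 2+2.
Differentiate: ansatz ord ≤ ord L₀ ⇒ L.
L = (-6112·x + 99328·x^3 + 8192·x^5) + (-31 + 1072·x^2 + 25344·x^4 + 4096·x^6)·Dx + (-6112·x + 99328·x^3 + 8192·x^5)·Dx^2 + (-31 + 1072·x^2 + 25344·x^4 + 4096·x^6)·Dx^3  (order 3).
h: a_k = 8, -1, -128, 1/6, 2048, -1/120, -32768, …
ICs: h(0) = 8, h′(0) = -1, h′′(0) = -256.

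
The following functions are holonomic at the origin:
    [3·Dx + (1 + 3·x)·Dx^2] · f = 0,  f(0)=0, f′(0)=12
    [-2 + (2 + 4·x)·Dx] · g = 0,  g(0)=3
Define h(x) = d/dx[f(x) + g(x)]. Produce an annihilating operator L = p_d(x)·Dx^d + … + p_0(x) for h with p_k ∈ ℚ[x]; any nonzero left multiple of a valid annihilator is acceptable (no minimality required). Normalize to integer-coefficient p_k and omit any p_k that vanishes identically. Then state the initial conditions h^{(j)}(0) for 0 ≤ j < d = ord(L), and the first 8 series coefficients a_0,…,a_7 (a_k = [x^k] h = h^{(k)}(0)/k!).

L = (18 + 18·x) + (30 + 108·x + 90·x^2)·Dx + (4 + 26·x + 54·x^2 + 36·x^3)·Dx^2  (order 2).
h: a_k = 15, -39, 225/2, -663/2, 7881/8, -23517/8, 140661/16, -421191/16, …
ICs: h(0) = 15, h′(0) = -39.

f: a_k = 0, 12, -18, 36, -81, 972/5, -486, 8748/7, …
g: a_k = 3, 3, -3/2, 3/2, -15/8, 21/8, -63/16, 99/16, …
L₀ := lclm(L_f,L_g); ord L₀ ≤ 2+1.
h₀' ⇒ L via d/dx closure of L₀.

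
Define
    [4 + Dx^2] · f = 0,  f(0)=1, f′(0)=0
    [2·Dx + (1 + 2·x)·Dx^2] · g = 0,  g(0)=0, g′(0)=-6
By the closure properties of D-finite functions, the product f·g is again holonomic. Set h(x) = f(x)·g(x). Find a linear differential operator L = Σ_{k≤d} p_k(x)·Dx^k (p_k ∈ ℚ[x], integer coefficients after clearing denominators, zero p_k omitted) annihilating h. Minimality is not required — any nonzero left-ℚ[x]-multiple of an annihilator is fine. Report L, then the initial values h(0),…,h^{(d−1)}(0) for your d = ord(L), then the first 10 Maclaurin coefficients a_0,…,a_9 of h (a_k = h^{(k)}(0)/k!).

L = (-48 + 192·x + 1216·x^2 + 2048·x^3 + 1024·x^4) + (32 + 320·x + 768·x^2 + 512·x^3)·Dx + (160·x + 672·x^2 + 1024·x^3 + 512·x^4)·Dx^2 + (8 + 80·x + 192·x^2 + 128·x^3)·Dx^3 + (3 + 28·x + 92·x^2 + 128·x^3 + 64·x^4)·Dx^4  (order 4).
h: a_k = 0, -6, 6, 4, 0, -36/5, 12, -744/35, 592/15, -4604/63, …
ICs: h(0) = 0, h′(0) = -6, h′′(0) = 12, h′′′(0) = 24.

f: a_k = 1, 0, -2, 0, 2/3, 0, -4/45, 0, 2/315, 0, …
g: a_k = 0, -6, 6, -8, 12, -96/5, 32, -384/7, 96, -512/3, …
L₀ := L_f ⊗_s L_g (sym. prod.), ord ≤ 4.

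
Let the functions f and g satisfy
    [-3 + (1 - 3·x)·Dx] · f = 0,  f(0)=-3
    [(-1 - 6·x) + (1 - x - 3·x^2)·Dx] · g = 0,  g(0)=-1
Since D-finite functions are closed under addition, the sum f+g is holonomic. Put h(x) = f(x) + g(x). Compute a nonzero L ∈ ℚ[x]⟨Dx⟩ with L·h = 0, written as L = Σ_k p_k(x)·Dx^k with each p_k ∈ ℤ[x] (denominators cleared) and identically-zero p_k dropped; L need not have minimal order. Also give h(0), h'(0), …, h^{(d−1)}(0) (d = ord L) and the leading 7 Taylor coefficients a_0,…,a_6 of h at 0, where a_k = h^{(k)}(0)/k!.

f: a_k = -3, -9, -27, -81, -243, -729, -2187, …
g: a_k = -1, -1, -4, -7, -19, -40, -97, …
Weyl lclm of L_f,L_g ⇒ L₀ (ord ≤ 2).
L = (6 - 108·x + 162·x^2 - 162·x^3) + (10 - 6·x - 108·x^2 + 270·x^3 - 324·x^4)·Dx + (-2 + 14·x - 33·x^2 + 18·x^3 + 54·x^4 - 81·x^5)·Dx^2  (order 2).
h: a_k = -4, -10, -31, -88, -262, -769, -2284, …
ICs: h(0) = -4, h′(0) = -10.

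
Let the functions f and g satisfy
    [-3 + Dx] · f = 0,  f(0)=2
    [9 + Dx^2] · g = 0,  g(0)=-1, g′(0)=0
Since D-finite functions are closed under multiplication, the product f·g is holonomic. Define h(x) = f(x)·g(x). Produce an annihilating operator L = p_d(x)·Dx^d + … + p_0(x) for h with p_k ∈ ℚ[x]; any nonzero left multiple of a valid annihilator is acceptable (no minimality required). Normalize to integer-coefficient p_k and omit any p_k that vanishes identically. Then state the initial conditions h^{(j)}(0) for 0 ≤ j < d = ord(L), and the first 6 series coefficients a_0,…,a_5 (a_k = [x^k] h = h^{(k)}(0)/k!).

L = 18 - 6·Dx + Dx^2  (order 2).
h: a_k = -2, -6, 0, 18, 27, 81/5, …
ICs: h(0) = -2, h′(0) = -6.

f: a_k = 2, 6, 9, 9, 27/4, 81/20, …
g: a_k = -1, 0, 9/2, 0, -27/8, 0, …
h₀=f·g: eliminate ⇒ L₀, order ≤ 1·2.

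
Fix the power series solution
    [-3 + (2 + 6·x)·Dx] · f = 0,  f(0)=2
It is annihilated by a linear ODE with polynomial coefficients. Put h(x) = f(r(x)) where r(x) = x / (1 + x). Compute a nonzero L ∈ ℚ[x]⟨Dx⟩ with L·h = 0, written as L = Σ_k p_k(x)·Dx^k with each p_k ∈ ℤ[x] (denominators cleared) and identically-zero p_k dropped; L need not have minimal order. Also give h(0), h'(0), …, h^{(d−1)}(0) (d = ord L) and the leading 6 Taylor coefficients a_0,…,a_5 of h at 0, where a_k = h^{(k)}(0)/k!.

f: a_k = 2, 3, -9/4, 27/8, -405/64, 1701/128, …
Substitute x→r, Dx→(1/r')Dx; clear ⇒ L₀.
L = -3 + (2 + 10·x + 8·x^2)·Dx  (order 1).
h: a_k = 2, 3, -21/4, 87/8, -1677/64, 9069/128, …
ICs: h(0) = 2.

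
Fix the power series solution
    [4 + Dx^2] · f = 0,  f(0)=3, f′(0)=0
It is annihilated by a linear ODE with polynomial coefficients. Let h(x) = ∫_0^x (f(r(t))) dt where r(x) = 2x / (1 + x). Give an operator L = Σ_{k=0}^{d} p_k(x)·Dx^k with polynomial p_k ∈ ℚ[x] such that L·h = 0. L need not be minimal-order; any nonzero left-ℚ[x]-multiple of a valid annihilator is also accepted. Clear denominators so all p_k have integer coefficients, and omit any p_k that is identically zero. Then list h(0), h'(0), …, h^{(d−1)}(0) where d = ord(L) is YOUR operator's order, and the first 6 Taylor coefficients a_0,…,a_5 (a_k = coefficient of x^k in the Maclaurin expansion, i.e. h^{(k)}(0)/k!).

L = 16·Dx + (2 + 6·x + 6·x^2 + 2·x^3)·Dx^2 + (1 + 4·x + 6·x^2 + 4·x^3 + x^4)·Dx^3  (order 3).
h: a_k = 0, 3, 0, -8, 12, -8, …
ICs: h(0) = 0, h′(0) = 3, h′′(0) = 0.

f: a_k = 3, 0, -6, 0, 2, 0, …
h₀=f(r): pull back L_f along r ⇒ L₀.
h=∫h₀ ⇒ L = L₀·Dx.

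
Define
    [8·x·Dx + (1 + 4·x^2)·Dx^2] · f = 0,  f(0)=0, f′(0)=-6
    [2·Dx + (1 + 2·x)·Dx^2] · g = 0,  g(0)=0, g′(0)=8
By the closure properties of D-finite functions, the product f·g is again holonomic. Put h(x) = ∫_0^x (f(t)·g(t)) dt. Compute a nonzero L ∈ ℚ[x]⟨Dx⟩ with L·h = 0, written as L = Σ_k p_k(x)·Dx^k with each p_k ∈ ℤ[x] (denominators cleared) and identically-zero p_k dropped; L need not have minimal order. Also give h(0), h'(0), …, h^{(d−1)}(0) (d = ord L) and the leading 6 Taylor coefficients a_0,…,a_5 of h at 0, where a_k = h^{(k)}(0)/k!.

L = (192 + 704·x + 2560·x^2 + 9984·x^3 + 15360·x^4 + 13312·x^5 + 4096·x^7)·Dx^2 + (72 + 992·x + 4928·x^2 + 15488·x^3 + 34816·x^4 + 47616·x^5 + 35840·x^6 + 6144·x^7 + 14336·x^8)·Dx^3 + (24 + 256·x + 1536·x^2 + 4992·x^3 + 11520·x^4 + 19968·x^5 + 24576·x^6 + 18432·x^7 + 6144·x^8 + 8192·x^9)·Dx^4 + (5 + 36·x + 148·x^2 + 448·x^3 + 1056·x^4 + 1920·x^5 + 2688·x^6 + 3072·x^7 + 2304·x^8 + 1024·x^9 + 1024·x^10)·Dx^5  (order 5).
h: a_k = 0, 0, 0, -16, 12, 0, …
ICs: h(0) = 0, h′(0) = 0, h′′(0) = 0, h′′′(0) = -96, h′′′′(0) = 288.

f: a_k = 0, -6, 0, 8, 0, -96/5, …
g: a_k = 0, 8, -8, 32/3, -16, 128/5, …
L₀ := L_f ⊗_s L_g (sym. prod.), ord ≤ 4.
∫: right-multiply L₀ by Dx.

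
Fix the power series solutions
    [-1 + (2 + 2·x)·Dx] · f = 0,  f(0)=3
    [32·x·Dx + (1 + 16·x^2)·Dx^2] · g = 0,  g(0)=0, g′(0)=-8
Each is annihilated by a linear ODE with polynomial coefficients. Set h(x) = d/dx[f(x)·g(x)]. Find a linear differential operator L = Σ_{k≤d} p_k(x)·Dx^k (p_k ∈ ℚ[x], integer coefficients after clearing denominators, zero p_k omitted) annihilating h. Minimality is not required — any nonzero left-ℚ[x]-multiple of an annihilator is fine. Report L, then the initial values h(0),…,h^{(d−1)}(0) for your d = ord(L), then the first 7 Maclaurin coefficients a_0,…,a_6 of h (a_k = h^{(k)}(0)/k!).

f: a_k = 3, 3/2, -3/8, 3/16, -15/128, 21/256, -63/1024, …
g: a_k = 0, -8, 0, 128/3, 0, -2048/5, 0, …
Product ⇒ symmetric product L₀, ord ≤ 2.
Derive L from L₀ (diff closure).
L = (125 + 640·x - 5728·x^2 - 6144·x^3 - 768·x^4) + (268 + 1164·x - 10368·x^2 - 29696·x^3 - 21504·x^4 - 3072·x^5)·Dx + (12 - 232·x - 372·x^2 - 4096·x^3 - 9088·x^4 - 6144·x^5 - 1024·x^6)·Dx^2  (order 2).
h: a_k = -24, -24, 393, 250, -99509/16, -291387/80, 63582493/640, …
ICs: h(0) = -24, h′(0) = -24.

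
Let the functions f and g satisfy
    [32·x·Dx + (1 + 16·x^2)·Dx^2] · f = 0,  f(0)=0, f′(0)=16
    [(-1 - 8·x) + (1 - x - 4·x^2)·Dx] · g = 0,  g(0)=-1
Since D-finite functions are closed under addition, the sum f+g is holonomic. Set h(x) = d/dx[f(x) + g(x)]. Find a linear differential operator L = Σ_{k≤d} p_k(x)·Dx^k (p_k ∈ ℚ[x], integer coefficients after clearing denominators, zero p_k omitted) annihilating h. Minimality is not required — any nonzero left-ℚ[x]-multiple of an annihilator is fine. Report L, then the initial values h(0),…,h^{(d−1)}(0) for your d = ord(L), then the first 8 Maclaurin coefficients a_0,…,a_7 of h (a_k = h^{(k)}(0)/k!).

L = (160 - 640·x - 14848·x^2 - 36864·x^3 - 178176·x^4 - 98304·x^6) + (-43 - 336·x - 16·x^2 - 3072·x^3 - 35072·x^4 - 124928·x^5 - 12288·x^6 - 98304·x^7)·Dx + (5 + 23·x + 272·x^2 + 16·x^3 + 2368·x^4 - 5888·x^5 - 12288·x^6 - 4096·x^7 - 16384·x^8)·Dx^2  (order 2).
h: a_k = 15, -10, -283, -116, 3771, -1086, -68623, -9320, …
ICs: h(0) = 15, h′(0) = -10.

f: a_k = 0, 16, 0, -256/3, 0, 4096/5, 0, -65536/7, …
g: a_k = -1, -1, -5, -9, -29, -65, -181, -441, …
Weyl lclm of L_f,L_g ⇒ L₀ (ord ≤ 3).
Derive L from L₀ (diff closure).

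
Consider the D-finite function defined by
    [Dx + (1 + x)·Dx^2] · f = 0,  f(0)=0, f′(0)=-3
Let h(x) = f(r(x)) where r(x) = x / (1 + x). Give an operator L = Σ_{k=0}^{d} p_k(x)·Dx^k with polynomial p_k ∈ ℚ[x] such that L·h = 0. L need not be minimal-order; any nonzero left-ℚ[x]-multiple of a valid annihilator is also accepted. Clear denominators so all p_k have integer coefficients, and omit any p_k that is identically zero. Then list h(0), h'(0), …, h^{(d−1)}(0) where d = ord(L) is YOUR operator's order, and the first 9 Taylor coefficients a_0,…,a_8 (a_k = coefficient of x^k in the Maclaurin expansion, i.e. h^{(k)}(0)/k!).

L = (3 + 4·x)·Dx + (1 + 3·x + 2·x^2)·Dx^2  (order 2).
h: a_k = 0, -3, 9/2, -7, 45/4, -93/5, 63/2, -381/7, 765/8, …
ICs: h(0) = 0, h′(0) = -3.

f: a_k = 0, -3, 3/2, -1, 3/4, -3/5, 1/2, -3/7, 3/8, …
Substitute x→r, Dx→(1/r')Dx; clear ⇒ L₀.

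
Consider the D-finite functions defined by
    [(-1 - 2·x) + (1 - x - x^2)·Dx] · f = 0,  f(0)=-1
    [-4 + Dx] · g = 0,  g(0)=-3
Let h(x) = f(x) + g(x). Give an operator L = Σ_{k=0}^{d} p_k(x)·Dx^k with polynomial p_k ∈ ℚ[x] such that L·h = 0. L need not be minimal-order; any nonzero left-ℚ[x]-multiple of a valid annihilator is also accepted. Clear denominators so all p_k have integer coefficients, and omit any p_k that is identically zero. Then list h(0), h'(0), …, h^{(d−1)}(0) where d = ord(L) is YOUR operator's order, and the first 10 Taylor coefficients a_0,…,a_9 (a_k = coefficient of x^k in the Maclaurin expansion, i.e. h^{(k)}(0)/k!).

L = (-8·x - 72·x^2 - 32·x^3) + (-12 + 38·x + 22·x^2 - 32·x^3 - 16·x^4)·Dx + (3 - 9·x - x^2 + 10·x^3 + 4·x^4)·Dx^2  (order 2).
h: a_k = -4, -13, -26, -35, -37, -168/5, -451/15, -3229/105, -4082/105, -54023/945, …
ICs: h(0) = -4, h′(0) = -13.

f: a_k = -1, -1, -2, -3, -5, -8, -13, -21, -34, -55, …
g: a_k = -3, -12, -24, -32, -32, -128/5, -256/15, -1024/105, -512/105, -2048/945, …
h₀=f+g: left-lcm gives L₀, ord ≤ 2.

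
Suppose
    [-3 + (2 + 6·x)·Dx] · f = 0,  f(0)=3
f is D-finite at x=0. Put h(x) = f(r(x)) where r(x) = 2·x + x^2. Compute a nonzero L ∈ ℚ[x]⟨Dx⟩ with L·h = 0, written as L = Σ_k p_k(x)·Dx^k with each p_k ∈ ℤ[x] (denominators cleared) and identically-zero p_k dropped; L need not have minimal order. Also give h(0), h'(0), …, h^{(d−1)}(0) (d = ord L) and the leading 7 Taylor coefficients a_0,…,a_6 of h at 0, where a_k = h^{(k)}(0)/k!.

f: a_k = 3, 9/2, -27/8, 81/16, -1215/128, 5103/256, -45927/1024, …
L₀ from L_f via x↦r, Dx↦r'^{-1}Dx.
L = (-3 - 3·x) + (1 + 6·x + 3·x^2)·Dx  (order 1).
h: a_k = 3, 9, -9, 27, -189/2, 729/2, -2997/2, …
ICs: h(0) = 3.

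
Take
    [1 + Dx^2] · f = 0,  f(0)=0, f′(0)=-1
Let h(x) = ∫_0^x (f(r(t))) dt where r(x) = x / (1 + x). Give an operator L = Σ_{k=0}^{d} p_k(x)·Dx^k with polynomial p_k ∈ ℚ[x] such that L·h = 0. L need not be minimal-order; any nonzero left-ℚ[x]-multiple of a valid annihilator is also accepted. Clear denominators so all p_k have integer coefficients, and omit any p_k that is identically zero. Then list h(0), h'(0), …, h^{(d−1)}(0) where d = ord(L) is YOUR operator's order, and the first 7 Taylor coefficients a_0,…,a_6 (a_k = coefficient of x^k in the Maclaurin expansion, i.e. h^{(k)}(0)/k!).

L = Dx + (2 + 6·x + 6·x^2 + 2·x^3)·Dx^2 + (1 + 4·x + 6·x^2 + 4·x^3 + x^4)·Dx^3  (order 3).
h: a_k = 0, 0, -1/2, 1/3, -5/24, 1/10, -1/720, …
ICs: h(0) = 0, h′(0) = 0, h′′(0) = -1.

f: a_k = 0, -1, 0, 1/6, 0, -1/120, 0, …
h₀=f(r): pull back L_f along r ⇒ L₀.
Integrate: L := L₀·Dx.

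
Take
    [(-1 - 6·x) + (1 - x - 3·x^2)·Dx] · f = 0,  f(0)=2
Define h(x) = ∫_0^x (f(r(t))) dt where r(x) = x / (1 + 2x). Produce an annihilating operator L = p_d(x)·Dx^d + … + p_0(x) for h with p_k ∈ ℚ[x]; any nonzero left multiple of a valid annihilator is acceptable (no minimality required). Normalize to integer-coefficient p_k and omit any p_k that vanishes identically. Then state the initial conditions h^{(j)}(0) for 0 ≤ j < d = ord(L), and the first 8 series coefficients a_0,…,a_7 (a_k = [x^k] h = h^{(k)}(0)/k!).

L = (1 + 8·x)·Dx + (-1 - 5·x - 5·x^2 + 2·x^3)·Dx^2  (order 2).
h: a_k = 0, 2, 1, 4/3, -5/2, 34/5, -56/3, 370/7, …
ICs: h(0) = 0, h′(0) = 2.

f: a_k = 2, 2, 8, 14, 38, 80, 194, 434, …
Change of var in L_f (x↦r) gives L₀.
∫: right-multiply L₀ by Dx.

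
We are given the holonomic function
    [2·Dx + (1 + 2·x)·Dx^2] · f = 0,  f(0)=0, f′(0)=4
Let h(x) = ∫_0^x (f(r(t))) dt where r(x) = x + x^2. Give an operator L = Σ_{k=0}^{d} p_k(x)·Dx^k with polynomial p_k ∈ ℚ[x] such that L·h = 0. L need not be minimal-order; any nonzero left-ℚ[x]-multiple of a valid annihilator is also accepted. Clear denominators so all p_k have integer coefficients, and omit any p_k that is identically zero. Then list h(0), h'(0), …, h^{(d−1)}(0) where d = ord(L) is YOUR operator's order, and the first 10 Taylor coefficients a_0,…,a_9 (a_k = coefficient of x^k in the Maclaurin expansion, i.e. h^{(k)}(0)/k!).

f: a_k = 0, 4, -4, 16/3, -8, 64/5, -64/3, 256/7, -64, 1024/9, …
Substitute x→r, Dx→(1/r')Dx; clear ⇒ L₀.
∫: right-multiply L₀ by Dx.
L = (4·x + 4·x^2)·Dx^2 + (1 + 4·x + 6·x^2 + 4·x^3)·Dx^3  (order 3).
h: a_k = 0, 0, 2, 0, -2/3, 4/5, -8/15, 0, 4/7, -8/9, …
ICs: h(0) = 0, h′(0) = 0, h′′(0) = 4.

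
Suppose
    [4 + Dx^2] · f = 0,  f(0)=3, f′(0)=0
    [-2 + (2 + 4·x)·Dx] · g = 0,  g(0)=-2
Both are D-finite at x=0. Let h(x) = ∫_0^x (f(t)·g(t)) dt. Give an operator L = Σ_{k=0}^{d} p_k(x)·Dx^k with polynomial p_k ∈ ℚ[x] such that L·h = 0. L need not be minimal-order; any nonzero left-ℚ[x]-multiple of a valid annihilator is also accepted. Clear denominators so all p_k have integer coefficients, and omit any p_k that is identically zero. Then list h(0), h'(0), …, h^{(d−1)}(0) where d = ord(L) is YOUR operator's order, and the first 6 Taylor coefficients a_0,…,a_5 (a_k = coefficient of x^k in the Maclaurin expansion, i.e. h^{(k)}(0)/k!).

L = (7 + 16·x + 16·x^2)·Dx + (-2 - 4·x)·Dx^2 + (1 + 4·x + 4·x^2)·Dx^3  (order 3).
h: a_k = 0, -6, -3, 5, 9/4, -5/4, …
ICs: h(0) = 0, h′(0) = -6, h′′(0) = -6.

f: a_k = 3, 0, -6, 0, 2, 0, …
g: a_k = -2, -2, 1, -1, 5/4, -7/4, …
f·g: L₀ = L_f ⊗_s L_g, ord ≤ 2·1.
h=∫₀ˣh₀: take L = L₀·Dx.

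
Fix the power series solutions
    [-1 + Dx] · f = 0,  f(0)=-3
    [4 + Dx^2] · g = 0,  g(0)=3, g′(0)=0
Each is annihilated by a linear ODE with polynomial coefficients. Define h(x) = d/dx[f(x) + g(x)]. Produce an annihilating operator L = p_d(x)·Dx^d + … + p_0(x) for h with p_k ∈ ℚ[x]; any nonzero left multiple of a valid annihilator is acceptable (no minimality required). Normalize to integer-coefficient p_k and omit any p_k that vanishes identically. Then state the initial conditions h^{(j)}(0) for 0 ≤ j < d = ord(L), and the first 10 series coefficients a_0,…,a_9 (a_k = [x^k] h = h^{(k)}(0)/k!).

L = 4 - 4·Dx + Dx^2 - Dx^3  (order 3).
h: a_k = -3, -15, -3/2, 15/2, -1/8, -13/8, -1/240, 17/112, -1/13440, -205/24192, …
ICs: h(0) = -3, h′(0) = -15, h′′(0) = -3.

f: a_k = -3, -3, -3/2, -1/2, -1/8, -1/40, -1/240, -1/1680, -1/13440, -1/120960, …
g: a_k = 3, 0, -6, 0, 2, 0, -4/15, 0, 2/105, 0, …
Weyl lclm of L_f,L_g ⇒ L₀ (ord ≤ 3).
h₀' ⇒ L via d/dx closure of L₀.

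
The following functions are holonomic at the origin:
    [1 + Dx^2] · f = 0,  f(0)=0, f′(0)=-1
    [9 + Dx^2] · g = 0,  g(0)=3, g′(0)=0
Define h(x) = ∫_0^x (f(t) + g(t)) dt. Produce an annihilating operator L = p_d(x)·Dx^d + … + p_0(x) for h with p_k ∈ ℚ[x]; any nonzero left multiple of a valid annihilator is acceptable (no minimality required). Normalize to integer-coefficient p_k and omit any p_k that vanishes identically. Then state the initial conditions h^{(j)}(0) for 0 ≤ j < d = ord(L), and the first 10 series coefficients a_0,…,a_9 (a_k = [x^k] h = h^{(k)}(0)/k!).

L = 9·Dx + 10·Dx^3 + Dx^5  (order 5).
h: a_k = 0, 3, -1/2, -9/2, 1/24, 81/40, -1/720, -243/560, 1/40320, 243/4480, …
ICs: h(0) = 0, h′(0) = 3, h′′(0) = -1, h′′′(0) = -27, h′′′′(0) = 1.

f: a_k = 0, -1, 0, 1/6, 0, -1/120, 0, 1/5040, 0, -1/362880, …
g: a_k = 3, 0, -27/2, 0, 81/8, 0, -243/80, 0, 2187/4480, 0, …
h₀=f+g: left-lcm gives L₀, ord ≤ 4.
h=∫₀ˣh₀: take L = L₀·Dx.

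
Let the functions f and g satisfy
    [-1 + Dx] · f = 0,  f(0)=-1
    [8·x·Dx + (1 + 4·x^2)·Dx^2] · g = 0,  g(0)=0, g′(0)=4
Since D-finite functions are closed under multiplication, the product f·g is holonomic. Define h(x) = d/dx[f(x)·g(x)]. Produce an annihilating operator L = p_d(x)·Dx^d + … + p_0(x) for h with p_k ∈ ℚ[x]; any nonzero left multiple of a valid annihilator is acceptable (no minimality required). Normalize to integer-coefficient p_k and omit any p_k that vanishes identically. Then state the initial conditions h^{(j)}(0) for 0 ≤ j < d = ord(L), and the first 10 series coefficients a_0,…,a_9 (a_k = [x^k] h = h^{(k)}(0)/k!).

L = (-7 - 16·x + 104·x^2 - 64·x^3 + 16·x^4) + (6 + 24·x - 112·x^2 + 96·x^3 - 32·x^4)·Dx + (1 - 8·x + 8·x^2 - 32·x^3 + 16·x^4)·Dx^2  (order 2).
h: a_k = -4, -8, 10, 56/3, -103/2, -215/3, 12763/60, 86894/315, -2903587/3360, -48892709/45360, …
ICs: h(0) = -4, h′(0) = -8.

f: a_k = -1, -1, -1/2, -1/6, -1/24, -1/120, -1/720, -1/5040, -1/40320, -1/362880, …
g: a_k = 0, 4, 0, -16/3, 0, 64/5, 0, -256/7, 0, 1024/9, …
h₀=f·g: eliminate ⇒ L₀, order ≤ 1·2.
h=h₀': d/dx-closure on L₀ ⇒ L.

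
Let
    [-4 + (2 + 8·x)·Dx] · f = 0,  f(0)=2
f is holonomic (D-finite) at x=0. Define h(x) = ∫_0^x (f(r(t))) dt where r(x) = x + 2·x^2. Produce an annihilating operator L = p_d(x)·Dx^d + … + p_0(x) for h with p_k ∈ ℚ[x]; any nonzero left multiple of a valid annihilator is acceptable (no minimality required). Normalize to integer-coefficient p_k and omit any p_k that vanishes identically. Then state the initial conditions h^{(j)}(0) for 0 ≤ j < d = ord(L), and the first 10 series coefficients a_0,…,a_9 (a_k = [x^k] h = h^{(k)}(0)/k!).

L = (-2 - 8·x)·Dx + (1 + 4·x + 8·x^2)·Dx^2  (order 2).
h: a_k = 0, 2, 2, 4/3, -2, 12/5, -4/3, -24/7, 14, -244/9, …
ICs: h(0) = 0, h′(0) = 2.

f: a_k = 2, 4, -4, 8, -20, 56, -168, 528, -1716, 5720, …
Change of var in L_f (x↦r) gives L₀.
h=∫h₀ ⇒ L = L₀·Dx.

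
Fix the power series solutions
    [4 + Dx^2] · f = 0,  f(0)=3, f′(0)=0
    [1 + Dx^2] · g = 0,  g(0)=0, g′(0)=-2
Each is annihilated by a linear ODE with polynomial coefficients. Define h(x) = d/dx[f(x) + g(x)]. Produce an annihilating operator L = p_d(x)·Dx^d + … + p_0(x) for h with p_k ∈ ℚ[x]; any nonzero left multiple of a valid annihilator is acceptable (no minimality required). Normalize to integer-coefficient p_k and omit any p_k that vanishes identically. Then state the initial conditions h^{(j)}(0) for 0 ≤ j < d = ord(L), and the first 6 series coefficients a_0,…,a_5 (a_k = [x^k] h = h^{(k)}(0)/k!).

f: a_k = 3, 0, -6, 0, 2, 0, …
g: a_k = 0, -2, 0, 1/3, 0, -1/60, …
h₀=f+g: left-lcm gives L₀, ord ≤ 4.
Differentiate: ansatz ord ≤ ord L₀ ⇒ L.
L = 4 + 5·Dx^2 + Dx^4  (order 4).
h: a_k = -2, -12, 1, 8, -1/12, -8/5, …
ICs: h(0) = -2, h′(0) = -12, h′′(0) = 2, h′′′(0) = 48.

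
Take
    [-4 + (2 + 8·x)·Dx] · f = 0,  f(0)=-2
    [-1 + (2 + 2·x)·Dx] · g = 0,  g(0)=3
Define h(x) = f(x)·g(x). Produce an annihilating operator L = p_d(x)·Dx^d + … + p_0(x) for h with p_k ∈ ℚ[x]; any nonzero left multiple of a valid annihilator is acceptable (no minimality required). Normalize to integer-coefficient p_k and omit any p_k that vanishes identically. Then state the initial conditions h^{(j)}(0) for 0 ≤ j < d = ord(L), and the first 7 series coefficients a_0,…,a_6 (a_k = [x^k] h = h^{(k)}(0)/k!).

L = (-5 - 8·x) + (2 + 10·x + 8·x^2)·Dx  (order 1).
h: a_k = -6, -15, 27/4, -135/8, 2943/64, -17145/128, 210087/512, …
ICs: h(0) = -6.

f: a_k = -2, -4, 4, -8, 20, -56, 168, …
g: a_k = 3, 3/2, -3/8, 3/16, -15/128, 21/256, -63/1024, …
Product ⇒ symmetric product L₀, ord ≤ 1.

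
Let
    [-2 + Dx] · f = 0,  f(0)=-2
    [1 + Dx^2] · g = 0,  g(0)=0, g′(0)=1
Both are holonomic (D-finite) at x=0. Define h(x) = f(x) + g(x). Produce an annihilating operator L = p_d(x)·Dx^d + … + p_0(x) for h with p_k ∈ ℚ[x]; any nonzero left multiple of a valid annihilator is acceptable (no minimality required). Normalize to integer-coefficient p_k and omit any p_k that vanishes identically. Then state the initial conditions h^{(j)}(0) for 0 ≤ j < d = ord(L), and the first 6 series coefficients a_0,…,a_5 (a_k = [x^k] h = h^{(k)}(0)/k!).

L = -2 + Dx - 2·Dx^2 + Dx^3  (order 3).
h: a_k = -2, -3, -4, -17/6, -4/3, -21/40, …
ICs: h(0) = -2, h′(0) = -3, h′′(0) = -8.

f: a_k = -2, -4, -4, -8/3, -4/3, -8/15, …
g: a_k = 0, 1, 0, -1/6, 0, 1/120, …
h₀=f+g: left-lcm gives L₀, ord ≤ 3.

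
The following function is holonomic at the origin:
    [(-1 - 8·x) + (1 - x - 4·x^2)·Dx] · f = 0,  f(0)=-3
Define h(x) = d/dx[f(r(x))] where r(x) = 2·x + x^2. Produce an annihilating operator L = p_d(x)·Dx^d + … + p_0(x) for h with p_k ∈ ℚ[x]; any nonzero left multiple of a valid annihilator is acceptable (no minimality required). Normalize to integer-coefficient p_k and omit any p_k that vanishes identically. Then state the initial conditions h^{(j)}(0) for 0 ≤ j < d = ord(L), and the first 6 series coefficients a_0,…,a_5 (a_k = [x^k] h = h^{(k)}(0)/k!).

L = (21 + 150·x + 987·x^2 + 2192·x^3 + 2148·x^4 + 960·x^5 + 160·x^6) + (-1 - 15·x + 27·x^2 + 345·x^3 + 700·x^4 + 588·x^5 + 224·x^6 + 32·x^7)·Dx  (order 1).
h: a_k = -6, -126, -828, -6924, -45930, -314802, …
ICs: h(0) = -6.

f: a_k = -3, -3, -15, -27, -87, -195, …
f∘r: x↦r, Dx↦Dx/r' in L_f ⇒ L₀.
Differentiate: ansatz ord ≤ ord L₀ ⇒ L.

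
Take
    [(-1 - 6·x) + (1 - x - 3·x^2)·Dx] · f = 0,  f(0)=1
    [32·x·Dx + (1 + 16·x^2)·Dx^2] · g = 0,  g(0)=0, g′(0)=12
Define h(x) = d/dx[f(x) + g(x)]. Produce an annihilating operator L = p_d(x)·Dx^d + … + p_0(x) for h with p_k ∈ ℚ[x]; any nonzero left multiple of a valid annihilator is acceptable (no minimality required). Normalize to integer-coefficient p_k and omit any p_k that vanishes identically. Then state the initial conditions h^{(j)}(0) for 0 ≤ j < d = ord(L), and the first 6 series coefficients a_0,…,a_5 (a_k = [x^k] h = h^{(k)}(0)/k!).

f: a_k = 1, 1, 4, 7, 19, 40, …
g: a_k = 0, 12, 0, -64, 0, 3072/5, …
Sum ⇒ L₀ = lclm(L_f,L_g) in ℚ(x)⟨Dx⟩.
h=h₀': d/dx-closure on L₀ ⇒ L.
L = (-128 + 512·x + 10560·x^2 + 25344·x^3 + 95904·x^4 + 41472·x^6) + (37 + 208·x - 206·x^2 + 1476·x^3 + 24336·x^4 + 66528·x^5 + 6912·x^6 + 41472·x^7)·Dx + (-4 - 21·x - 198·x^2 - 90·x^3 - 1775·x^4 + 4080·x^5 + 6336·x^6 + 2304·x^7 + 6912·x^8)·Dx^2  (order 2).
h: a_k = 13, 8, -171, 76, 3272, 582, …
ICs: h(0) = 13, h′(0) = 8.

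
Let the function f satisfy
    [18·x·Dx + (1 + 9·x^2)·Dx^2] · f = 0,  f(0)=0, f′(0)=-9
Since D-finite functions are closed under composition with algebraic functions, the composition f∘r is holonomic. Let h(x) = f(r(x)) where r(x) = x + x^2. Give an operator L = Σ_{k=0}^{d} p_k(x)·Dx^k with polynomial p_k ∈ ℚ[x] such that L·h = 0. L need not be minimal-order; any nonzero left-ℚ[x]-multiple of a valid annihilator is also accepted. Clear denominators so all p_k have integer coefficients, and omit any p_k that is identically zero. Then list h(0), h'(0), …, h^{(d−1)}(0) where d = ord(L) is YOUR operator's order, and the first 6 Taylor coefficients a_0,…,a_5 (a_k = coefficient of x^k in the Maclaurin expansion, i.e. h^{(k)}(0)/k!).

f: a_k = 0, -9, 0, 27, 0, -729/5, …
Change of var in L_f (x↦r) gives L₀.
L = (-2 + 18·x + 72·x^2 + 108·x^3 + 54·x^4)·Dx + (1 + 2·x + 9·x^2 + 36·x^3 + 45·x^4 + 18·x^5)·Dx^2  (order 2).
h: a_k = 0, -9, -9, 27, 81, -324/5, …
ICs: h(0) = 0, h′(0) = -9.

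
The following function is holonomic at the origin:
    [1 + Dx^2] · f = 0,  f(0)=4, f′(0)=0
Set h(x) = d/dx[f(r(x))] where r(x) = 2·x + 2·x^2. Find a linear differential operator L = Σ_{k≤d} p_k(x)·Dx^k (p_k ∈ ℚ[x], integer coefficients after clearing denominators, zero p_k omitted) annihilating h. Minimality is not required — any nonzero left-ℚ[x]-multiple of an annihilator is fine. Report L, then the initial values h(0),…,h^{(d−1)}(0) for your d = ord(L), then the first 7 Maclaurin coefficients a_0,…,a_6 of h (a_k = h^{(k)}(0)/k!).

f: a_k = 4, 0, -2, 0, 1/6, 0, -1/180, …
L₀ from L_f via x↦r, Dx↦r'^{-1}Dx.
h=h₀': d/dx-closure on L₀ ⇒ L.
L = (16 + 32·x + 96·x^2 + 128·x^3 + 64·x^4) + (-6 - 12·x)·Dx + (1 + 4·x + 4·x^2)·Dx^2  (order 2).
h: a_k = 0, -16, -48, -64/3, 160/3, 1408/15, 896/15, …
ICs: h(0) = 0, h′(0) = -16.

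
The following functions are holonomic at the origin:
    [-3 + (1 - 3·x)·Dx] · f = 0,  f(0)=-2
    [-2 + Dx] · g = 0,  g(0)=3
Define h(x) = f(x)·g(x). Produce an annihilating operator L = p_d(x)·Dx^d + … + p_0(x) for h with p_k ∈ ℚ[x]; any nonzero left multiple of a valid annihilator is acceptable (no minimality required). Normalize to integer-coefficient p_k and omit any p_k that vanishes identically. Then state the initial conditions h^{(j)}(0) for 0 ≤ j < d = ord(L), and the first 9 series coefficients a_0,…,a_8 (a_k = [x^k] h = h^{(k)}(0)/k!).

L = (5 - 6·x) + (-1 + 3·x)·Dx  (order 1).
h: a_k = -6, -30, -102, -314, -946, -14198/5, -25558/3, -2683606/105, -8050822/105, …
ICs: h(0) = -6.

f: a_k = -2, -6, -18, -54, -162, -486, -1458, -4374, -13122, …
g: a_k = 3, 6, 6, 4, 2, 4/5, 4/15, 8/105, 2/105, …
L₀ := L_f ⊗_s L_g (sym. prod.), ord ≤ 1.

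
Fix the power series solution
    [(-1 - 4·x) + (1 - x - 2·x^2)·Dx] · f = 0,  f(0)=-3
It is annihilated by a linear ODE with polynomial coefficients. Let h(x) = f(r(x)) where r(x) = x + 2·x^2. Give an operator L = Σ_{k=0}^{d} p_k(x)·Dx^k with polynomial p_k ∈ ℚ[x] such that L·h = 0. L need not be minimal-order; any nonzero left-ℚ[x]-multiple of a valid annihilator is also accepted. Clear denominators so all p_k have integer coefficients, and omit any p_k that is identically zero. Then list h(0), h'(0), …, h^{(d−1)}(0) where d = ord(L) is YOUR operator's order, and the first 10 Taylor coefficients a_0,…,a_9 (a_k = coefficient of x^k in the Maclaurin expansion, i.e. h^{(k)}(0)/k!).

f: a_k = -3, -3, -9, -15, -33, -63, -129, -255, -513, -1023, …
f∘r: x↦r, Dx↦Dx/r' in L_f ⇒ L₀.
L = (1 + 8·x + 24·x^2 + 32·x^3) + (-1 + x + 4·x^2 + 8·x^3 + 8·x^4)·Dx  (order 1).
h: a_k = -3, -3, -15, -51, -159, -507, -1671, -5379, -17391, -56331, …
ICs: h(0) = -3.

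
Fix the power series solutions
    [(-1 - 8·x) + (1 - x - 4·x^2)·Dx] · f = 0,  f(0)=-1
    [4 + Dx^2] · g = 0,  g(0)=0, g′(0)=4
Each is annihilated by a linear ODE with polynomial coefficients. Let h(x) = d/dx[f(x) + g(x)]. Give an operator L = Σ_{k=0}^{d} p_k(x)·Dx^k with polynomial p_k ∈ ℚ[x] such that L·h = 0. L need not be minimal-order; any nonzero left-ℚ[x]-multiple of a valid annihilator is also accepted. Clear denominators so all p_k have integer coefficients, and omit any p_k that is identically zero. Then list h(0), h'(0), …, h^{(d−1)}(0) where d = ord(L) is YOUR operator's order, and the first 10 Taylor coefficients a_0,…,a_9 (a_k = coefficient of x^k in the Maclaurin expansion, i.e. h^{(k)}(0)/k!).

f: a_k = -1, -1, -5, -9, -29, -65, -181, -441, -1165, -2929, …
g: a_k = 0, 4, 0, -8/3, 0, 8/15, 0, -16/315, 0, 8/2835, …
f+g: L₀ = lclm(L_f,L_g), ord ≤ 1+2.
h₀' ⇒ L via d/dx closure of L₀.
L = (1472 + 8672·x + 38224·x^2 + 28480·x^3 + 58880·x^4 + 9216·x^5 + 12288·x^6) + (-116 - 892·x + 504·x^2 + 2312·x^3 + 5920·x^4 + 10368·x^5 + 3584·x^6 + 4096·x^7)·Dx + (368 + 2168·x + 9556·x^2 + 7120·x^3 + 14720·x^4 + 2304·x^5 + 3072·x^6)·Dx^2 + (-29 - 223·x + 126·x^2 + 578·x^3 + 1480·x^4 + 2592·x^5 + 896·x^6 + 1024·x^7)·Dx^3  (order 3).
h: a_k = 3, -10, -35, -116, -967/3, -1086, -138931/45, -9320, -8303707/315, -75890, …
ICs: h(0) = 3, h′(0) = -10, h′′(0) = -70.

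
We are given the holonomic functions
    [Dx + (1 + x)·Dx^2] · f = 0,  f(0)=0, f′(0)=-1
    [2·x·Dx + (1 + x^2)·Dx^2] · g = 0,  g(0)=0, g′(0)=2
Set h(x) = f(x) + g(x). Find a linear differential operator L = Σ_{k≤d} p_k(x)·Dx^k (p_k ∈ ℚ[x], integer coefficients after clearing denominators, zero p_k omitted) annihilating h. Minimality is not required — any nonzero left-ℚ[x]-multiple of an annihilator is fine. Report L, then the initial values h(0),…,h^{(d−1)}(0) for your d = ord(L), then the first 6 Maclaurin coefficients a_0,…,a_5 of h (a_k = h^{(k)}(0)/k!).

f: a_k = 0, -1, 1/2, -1/3, 1/4, -1/5, …
g: a_k = 0, 2, 0, -2/3, 0, 2/5, …
Sum ⇒ L₀ = lclm(L_f,L_g) in ℚ(x)⟨Dx⟩.
L = (-2 - 6·x + 6·x^2 + 2·x^3)·Dx + (-4 - 4·x + 12·x^3 + 4·x^4)·Dx^2 + (-1 + x + 2·x^2 + 2·x^3 + 3·x^4 + x^5)·Dx^3  (order 3).
h: a_k = 0, 1, 1/2, -1, 1/4, 1/5, …
ICs: h(0) = 0, h′(0) = 1, h′′(0) = 1.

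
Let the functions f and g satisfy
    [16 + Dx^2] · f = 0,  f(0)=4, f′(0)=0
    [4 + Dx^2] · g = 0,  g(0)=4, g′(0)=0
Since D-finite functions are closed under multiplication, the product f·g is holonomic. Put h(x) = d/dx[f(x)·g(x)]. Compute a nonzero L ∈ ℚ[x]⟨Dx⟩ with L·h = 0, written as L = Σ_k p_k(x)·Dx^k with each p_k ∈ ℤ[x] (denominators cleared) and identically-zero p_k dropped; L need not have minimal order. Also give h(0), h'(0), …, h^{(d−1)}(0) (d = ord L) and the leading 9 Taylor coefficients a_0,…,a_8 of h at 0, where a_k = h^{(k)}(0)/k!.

f: a_k = 4, 0, -32, 0, 128/3, 0, -1024/45, 0, 2048/315, …
g: a_k = 4, 0, -8, 0, 8/3, 0, -16/45, 0, 8/315, …
L₀ := L_f ⊗_s L_g (sym. prod.), ord ≤ 4.
Derive L from L₀ (diff closure).
L = 144 + 40·Dx^2 + Dx^4  (order 4).
h: a_k = 0, -320, 0, 5248/3, 0, -9344/3, 0, 839936/315, 0, …
ICs: h(0) = 0, h′(0) = -320, h′′(0) = 0, h′′′(0) = 10496.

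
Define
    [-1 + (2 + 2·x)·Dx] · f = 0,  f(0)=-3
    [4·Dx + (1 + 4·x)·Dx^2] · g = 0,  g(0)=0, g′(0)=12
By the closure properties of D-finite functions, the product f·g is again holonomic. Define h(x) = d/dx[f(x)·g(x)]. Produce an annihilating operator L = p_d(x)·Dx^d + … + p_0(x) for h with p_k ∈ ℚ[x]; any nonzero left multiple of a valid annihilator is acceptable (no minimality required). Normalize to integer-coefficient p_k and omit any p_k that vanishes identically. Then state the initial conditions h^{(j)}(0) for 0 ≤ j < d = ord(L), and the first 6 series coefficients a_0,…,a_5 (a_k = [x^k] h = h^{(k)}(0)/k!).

L = (-83 - 40·x + 16·x^2) + (-196 - 372·x - 48·x^2 + 128·x^3)·Dx + (-20 - 104·x - 84·x^2 + 64·x^3 + 64·x^4)·Dx^2  (order 2).
h: a_k = -36, 108, -909/2, 1875, -244047/32, 4929219/160, …
ICs: h(0) = -36, h′(0) = 108.

f: a_k = -3, -3/2, 3/8, -3/16, 15/128, -21/256, …
g: a_k = 0, 12, -24, 64, -192, 3072/5, …
Sym-product of L_f,L_g gives L₀ (≤ ord 2).
h₀' ⇒ L via d/dx closure of L₀.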